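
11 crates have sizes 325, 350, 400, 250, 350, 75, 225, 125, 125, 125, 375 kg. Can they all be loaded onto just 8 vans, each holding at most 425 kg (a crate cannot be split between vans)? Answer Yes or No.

A valid assignment using 8 vans:
  van 1: 400 = 400
  van 2: 375 = 375
  van 3: 350 + 75 = 425
  van 4: 350 = 350
  van 5: 325 = 325
  van 6: 250 + 125 = 375
  van 7: 225 + 125 = 350
  van 8: 125 = 125
Every load is within 425 kg, so 8 vans suffice.

Yes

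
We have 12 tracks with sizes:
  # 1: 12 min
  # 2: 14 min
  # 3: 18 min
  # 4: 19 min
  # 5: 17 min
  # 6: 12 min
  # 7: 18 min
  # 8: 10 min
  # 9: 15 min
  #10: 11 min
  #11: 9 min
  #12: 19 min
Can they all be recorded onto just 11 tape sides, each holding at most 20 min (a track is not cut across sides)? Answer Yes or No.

Yes

A valid assignment using 11 tape sides:
  side 1: 19 = 19
  side 2: 19 = 19
  side 3: 18 = 18
  side 4: 18 = 18
  side 5: 17 = 17
  side 6: 15 = 15
  side 7: 14 = 14
  side 8: 12 = 12
  side 9: 12 = 12
  side 10: 11 + 9 = 20
  side 11: 10 = 10
Every load is within 20 min, so 11 tape sides suffice.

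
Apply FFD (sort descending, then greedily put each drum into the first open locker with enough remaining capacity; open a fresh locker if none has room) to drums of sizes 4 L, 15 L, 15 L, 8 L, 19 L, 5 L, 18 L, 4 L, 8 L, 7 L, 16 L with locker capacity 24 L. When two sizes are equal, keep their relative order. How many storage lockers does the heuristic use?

6

Sorted descending: 19, 18, 16, 15, 15, 8, 8, 7, 5, 4, 4.
  19 → locker 1 (new)  [load 19/24]
  18 → locker 2 (new)  [load 18/24]
  16 → locker 3 (new)  [load 16/24]
  15 → locker 4 (new)  [load 15/24]
  15 → locker 5 (new)  [load 15/24]
  8 → locker 3  [load 24/24]
  8 → locker 4  [load 23/24]
  7 → locker 5  [load 22/24]
  5 → locker 1  [load 24/24]
  4 → locker 2  [load 22/24]
  4 → locker 6 (new)  [load 4/24]
6 storage lockers opened.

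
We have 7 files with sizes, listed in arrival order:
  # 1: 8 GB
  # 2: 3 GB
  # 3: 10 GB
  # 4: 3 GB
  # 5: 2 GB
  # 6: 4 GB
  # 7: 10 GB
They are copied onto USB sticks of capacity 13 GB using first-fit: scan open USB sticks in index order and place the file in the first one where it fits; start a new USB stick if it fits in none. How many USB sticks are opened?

4

  8 → USB stick 1 (new)  [load 8/13]
  3 → USB stick 1  [load 11/13]
  10 → USB stick 2 (new)  [load 10/13]
  3 → USB stick 2  [load 13/13]
  2 → USB stick 1  [load 13/13]
  4 → USB stick 3 (new)  [load 4/13]
  10 → USB stick 4 (new)  [load 10/13]
4 USB sticks opened.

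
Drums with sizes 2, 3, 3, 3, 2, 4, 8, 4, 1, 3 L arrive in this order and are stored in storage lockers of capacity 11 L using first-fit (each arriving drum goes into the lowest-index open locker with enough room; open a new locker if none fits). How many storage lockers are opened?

  2 → locker 1 (new)  [load 2/11]
  3 → locker 1  [load 5/11]
  3 → locker 1  [load 8/11]
  3 → locker 1  [load 11/11]
  2 → locker 2 (new)  [load 2/11]
  4 → locker 2  [load 6/11]
  8 → locker 3 (new)  [load 8/11]
  4 → locker 2  [load 10/11]
  1 → locker 2  [load 11/11]
  3 → locker 3  [load 11/11]
3 storage lockers opened.

3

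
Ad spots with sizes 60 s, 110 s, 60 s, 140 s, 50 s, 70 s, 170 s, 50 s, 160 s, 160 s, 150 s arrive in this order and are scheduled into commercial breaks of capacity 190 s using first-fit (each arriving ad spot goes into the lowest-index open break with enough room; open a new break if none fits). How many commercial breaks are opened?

  60 → break 1 (new)  [load 60/190]
  110 → break 1  [load 170/190]
  60 → break 2 (new)  [load 60/190]
  140 → break 3 (new)  [load 140/190]
  50 → break 2  [load 110/190]
  70 → break 2  [load 180/190]
  170 → break 4 (new)  [load 170/190]
  50 → break 3  [load 190/190]
  160 → break 5 (new)  [load 160/190]
  160 → break 6 (new)  [load 160/190]
  150 → break 7 (new)  [load 150/190]
7 commercial breaks opened.

7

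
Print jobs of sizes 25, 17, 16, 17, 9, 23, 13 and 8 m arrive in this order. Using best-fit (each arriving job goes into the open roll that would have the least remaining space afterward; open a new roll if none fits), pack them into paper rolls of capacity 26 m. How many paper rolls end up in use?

6

  25 → roll 1 (new)  [load 25/26]
  17 → roll 2 (new)  [load 17/26]
  16 → roll 3 (new)  [load 16/26]
  17 → roll 4 (new)  [load 17/26]
  9 → roll 2  [load 26/26]
  23 → roll 5 (new)  [load 23/26]
  13 → roll 6 (new)  [load 13/26]
  8 → roll 4  [load 25/26]
6 paper rolls opened.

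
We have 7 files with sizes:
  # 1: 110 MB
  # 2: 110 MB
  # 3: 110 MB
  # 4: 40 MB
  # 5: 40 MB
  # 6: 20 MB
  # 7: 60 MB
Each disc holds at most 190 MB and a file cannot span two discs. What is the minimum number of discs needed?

Total = 110 + 110 + 110 + 60 + 40 + 40 + 20 = 490 MB.
Lower bound: ⌈490/190⌉ = 3 discs.
A packing using 3 discs:
  disc 1: 110 + 60 + 20 = 190
  disc 2: 110 + 40 + 40 = 190
  disc 3: 110 = 110
This matches the lower bound, so 3 is optimal.

3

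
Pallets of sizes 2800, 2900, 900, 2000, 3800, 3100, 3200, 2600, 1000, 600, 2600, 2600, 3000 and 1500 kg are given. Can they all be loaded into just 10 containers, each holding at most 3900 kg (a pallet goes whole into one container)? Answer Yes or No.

A valid assignment using 10 containers:
  container 1: 3800 = 3800
  container 2: 3200 + 600 = 3800
  container 3: 3100 = 3100
  container 4: 3000 + 900 = 3900
  container 5: 2900 + 1000 = 3900
  container 6: 2800 = 2800
  container 7: 2600 = 2600
  container 8: 2600 = 2600
  container 9: 2600 = 2600
  container 10: 2000 + 1500 = 3500
Every load is within 3900 kg, so 10 containers suffice.

Yes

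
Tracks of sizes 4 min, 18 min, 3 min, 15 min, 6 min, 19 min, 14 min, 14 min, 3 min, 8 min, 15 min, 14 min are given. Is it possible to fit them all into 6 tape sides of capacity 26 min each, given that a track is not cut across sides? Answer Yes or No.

No

Total = 133 min; ⌈133/26⌉ = 6.
7 tracks each exceed half the capacity and cannot share a side, forcing at least 7 tape sides.
At least 7 tape sides are required, but only 6 are allowed.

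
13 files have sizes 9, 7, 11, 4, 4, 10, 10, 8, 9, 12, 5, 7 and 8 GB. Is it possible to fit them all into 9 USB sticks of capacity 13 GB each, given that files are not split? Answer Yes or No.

No

Total = 104 GB; ⌈104/13⌉ = 8.
10 files each exceed half the capacity and cannot share a USB stick, forcing at least 10 USB sticks.
At least 10 USB sticks are required, but only 9 are allowed.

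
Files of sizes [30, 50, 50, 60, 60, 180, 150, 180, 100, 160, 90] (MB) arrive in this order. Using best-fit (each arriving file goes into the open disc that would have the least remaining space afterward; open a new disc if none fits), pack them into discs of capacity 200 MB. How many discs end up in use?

  30 → disc 1 (new)  [load 30/200]
  50 → disc 1  [load 80/200]
  50 → disc 1  [load 130/200]
  60 → disc 1  [load 190/200]
  60 → disc 2 (new)  [load 60/200]
  180 → disc 3 (new)  [load 180/200]
  150 → disc 4 (new)  [load 150/200]
  180 → disc 5 (new)  [load 180/200]
  100 → disc 2  [load 160/200]
  160 → disc 6 (new)  [load 160/200]
  90 → disc 7 (new)  [load 90/200]
7 discs opened.

7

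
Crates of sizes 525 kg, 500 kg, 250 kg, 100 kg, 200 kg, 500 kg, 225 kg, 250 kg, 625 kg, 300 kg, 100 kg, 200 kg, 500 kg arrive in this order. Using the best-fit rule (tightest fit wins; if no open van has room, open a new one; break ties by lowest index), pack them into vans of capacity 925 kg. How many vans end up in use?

5

  525 → van 1 (new)  [load 525/925]
  500 → van 2 (new)  [load 500/925]
  250 → van 1  [load 775/925]
  100 → van 1  [load 875/925]
  200 → van 2  [load 700/925]
  500 → van 3 (new)  [load 500/925]
  225 → van 2  [load 925/925]
  250 → van 3  [load 750/925]
  625 → van 4 (new)  [load 625/925]
  300 → van 4  [load 925/925]
  100 → van 3  [load 850/925]
  200 → van 5 (new)  [load 200/925]
  500 → van 5  [load 700/925]
5 vans opened.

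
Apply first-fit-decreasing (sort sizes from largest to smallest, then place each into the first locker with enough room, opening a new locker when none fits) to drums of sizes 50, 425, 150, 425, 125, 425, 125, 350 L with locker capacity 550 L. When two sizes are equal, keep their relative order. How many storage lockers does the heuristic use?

4

Sorted descending: 425, 425, 425, 350, 150, 125, 125, 50.
  425 → locker 1 (new)  [load 425/550]
  425 → locker 2 (new)  [load 425/550]
  425 → locker 3 (new)  [load 425/550]
  350 → locker 4 (new)  [load 350/550]
  150 → locker 4  [load 500/550]
  125 → locker 1  [load 550/550]
  125 → locker 2  [load 550/550]
  50 → locker 3  [load 475/550]
4 storage lockers opened.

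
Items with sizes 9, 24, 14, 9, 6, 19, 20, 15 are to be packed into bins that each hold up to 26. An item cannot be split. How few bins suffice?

5

Total = 24 + 20 + 19 + 15 + 14 + 9 + 9 + 6 = 116.
Lower bound: ⌈116/26⌉ = 5 bins.
A packing using 5 bins:
  bin 1: 24 = 24
  bin 2: 20 + 6 = 26
  bin 3: 19 = 19
  bin 4: 15 + 9 = 24
  bin 5: 14 + 9 = 23
This matches the lower bound, so 5 is optimal.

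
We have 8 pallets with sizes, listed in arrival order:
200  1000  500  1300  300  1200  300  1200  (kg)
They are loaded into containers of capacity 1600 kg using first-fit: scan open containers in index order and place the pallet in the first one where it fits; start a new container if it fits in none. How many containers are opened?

  200 → container 1 (new)  [load 200/1600]
  1000 → container 1  [load 1200/1600]
  500 → container 2 (new)  [load 500/1600]
  1300 → container 3 (new)  [load 1300/1600]
  300 → container 1  [load 1500/1600]
  1200 → container 4 (new)  [load 1200/1600]
  300 → container 2  [load 800/1600]
  1200 → container 5 (new)  [load 1200/1600]
5 containers opened.

5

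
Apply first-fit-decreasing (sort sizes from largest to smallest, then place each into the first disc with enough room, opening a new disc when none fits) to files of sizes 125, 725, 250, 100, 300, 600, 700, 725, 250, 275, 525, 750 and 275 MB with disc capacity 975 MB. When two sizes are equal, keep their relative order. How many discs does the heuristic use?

6

Sorted descending: 750, 725, 725, 700, 600, 525, 300, 275, 275, 250, 250, 125, 100.
  750 → disc 1 (new)  [load 750/975]
  725 → disc 2 (new)  [load 725/975]
  725 → disc 3 (new)  [load 725/975]
  700 → disc 4 (new)  [load 700/975]
  600 → disc 5 (new)  [load 600/975]
  525 → disc 6 (new)  [load 525/975]
  300 → disc 5  [load 900/975]
  275 → disc 4  [load 975/975]
  275 → disc 6  [load 800/975]
  250 → disc 2  [load 975/975]
  250 → disc 3  [load 975/975]
  125 → disc 1  [load 875/975]
  100 → disc 1  [load 975/975]
6 discs opened.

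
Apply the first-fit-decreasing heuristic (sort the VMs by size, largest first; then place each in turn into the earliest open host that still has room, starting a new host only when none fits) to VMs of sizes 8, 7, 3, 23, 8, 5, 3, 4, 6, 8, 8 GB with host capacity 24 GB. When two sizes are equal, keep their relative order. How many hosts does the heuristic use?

4

Sorted descending: 23, 8, 8, 8, 8, 7, 6, 5, 4, 3, 3.
  23 → host 1 (new)  [load 23/24]
  8 → host 2 (new)  [load 8/24]
  8 → host 2  [load 16/24]
  8 → host 2  [load 24/24]
  8 → host 3 (new)  [load 8/24]
  7 → host 3  [load 15/24]
  6 → host 3  [load 21/24]
  5 → host 4 (new)  [load 5/24]
  4 → host 4  [load 9/24]
  3 → host 3  [load 24/24]
  3 → host 4  [load 12/24]
4 hosts opened.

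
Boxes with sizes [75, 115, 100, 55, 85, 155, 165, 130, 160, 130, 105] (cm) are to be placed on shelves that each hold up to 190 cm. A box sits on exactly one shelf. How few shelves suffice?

8

Total = 165 + 160 + 155 + 130 + 130 + 115 + 105 + 100 + 85 + 75 + 55 = 1275 cm.
Lower bound: ⌈1275/190⌉ = 7 shelves.
Also, 8 boxes each exceed 95 cm, and no two of those can share a shelf, so at least 8 shelves are needed.
A packing using 8 shelves:
  shelf 1: 165 = 165
  shelf 2: 160 = 160
  shelf 3: 155 = 155
  shelf 4: 130 + 55 = 185
  shelf 5: 130 = 130
  shelf 6: 115 + 75 = 190
  shelf 7: 105 + 85 = 190
  shelf 8: 100 = 100
This matches the lower bound, so 8 is optimal.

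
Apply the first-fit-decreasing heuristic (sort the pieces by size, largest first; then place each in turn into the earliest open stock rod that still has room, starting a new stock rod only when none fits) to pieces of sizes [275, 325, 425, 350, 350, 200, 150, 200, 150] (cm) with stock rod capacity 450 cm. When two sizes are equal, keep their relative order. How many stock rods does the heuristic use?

Sorted descending: 425, 350, 350, 325, 275, 200, 200, 150, 150.
  425 → stock rod 1 (new)  [load 425/450]
  350 → stock rod 2 (new)  [load 350/450]
  350 → stock rod 3 (new)  [load 350/450]
  325 → stock rod 4 (new)  [load 325/450]
  275 → stock rod 5 (new)  [load 275/450]
  200 → stock rod 6 (new)  [load 200/450]
  200 → stock rod 6  [load 400/450]
  150 → stock rod 5  [load 425/450]
  150 → stock rod 7 (new)  [load 150/450]
7 stock rods opened.

7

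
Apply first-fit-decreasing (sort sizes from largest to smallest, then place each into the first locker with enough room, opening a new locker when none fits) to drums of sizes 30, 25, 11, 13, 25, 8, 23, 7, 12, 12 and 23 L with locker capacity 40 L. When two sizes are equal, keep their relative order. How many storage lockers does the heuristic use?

Sorted descending: 30, 25, 25, 23, 23, 13, 12, 12, 11, 8, 7.
  30 → locker 1 (new)  [load 30/40]
  25 → locker 2 (new)  [load 25/40]
  25 → locker 3 (new)  [load 25/40]
  23 → locker 4 (new)  [load 23/40]
  23 → locker 5 (new)  [load 23/40]
  13 → locker 2  [load 38/40]
  12 → locker 3  [load 37/40]
  12 → locker 4  [load 35/40]
  11 → locker 5  [load 34/40]
  8 → locker 1  [load 38/40]
  7 → locker 6 (new)  [load 7/40]
6 storage lockers opened.

6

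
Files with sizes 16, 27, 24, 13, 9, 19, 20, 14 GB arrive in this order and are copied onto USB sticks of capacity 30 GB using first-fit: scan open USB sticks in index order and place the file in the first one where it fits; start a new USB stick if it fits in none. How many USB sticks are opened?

  16 → USB stick 1 (new)  [load 16/30]
  27 → USB stick 2 (new)  [load 27/30]
  24 → USB stick 3 (new)  [load 24/30]
  13 → USB stick 1  [load 29/30]
  9 → USB stick 4 (new)  [load 9/30]
  19 → USB stick 4  [load 28/30]
  20 → USB stick 5 (new)  [load 20/30]
  14 → USB stick 6 (new)  [load 14/30]
6 USB sticks opened.

6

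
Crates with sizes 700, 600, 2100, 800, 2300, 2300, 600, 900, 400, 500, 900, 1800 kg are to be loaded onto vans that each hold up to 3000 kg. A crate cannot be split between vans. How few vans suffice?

Total = 2300 + 2300 + 2100 + 1800 + 900 + 900 + 800 + 700 + 600 + 600 + 500 + 400 = 13900 kg.
Lower bound: ⌈13900/3000⌉ = 5 vans.
A packing using 5 vans:
  van 1: 2300 + 700 = 3000
  van 2: 2300 + 600 = 2900
  van 3: 2100 + 900 = 3000
  van 4: 1800 + 900 = 2700
  van 5: 800 + 600 + 500 + 400 = 2300
This matches the lower bound, so 5 is optimal.

5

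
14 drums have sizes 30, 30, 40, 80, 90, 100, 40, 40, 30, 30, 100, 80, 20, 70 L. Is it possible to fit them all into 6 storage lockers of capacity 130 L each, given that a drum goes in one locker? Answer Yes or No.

No

Total = 780 L; ⌈780/130⌉ = 6.
The bound of 6 does not rule out 6, but exhaustive search shows no assignment into 6 storage lockers of capacity 130 L exists — the minimum is 7.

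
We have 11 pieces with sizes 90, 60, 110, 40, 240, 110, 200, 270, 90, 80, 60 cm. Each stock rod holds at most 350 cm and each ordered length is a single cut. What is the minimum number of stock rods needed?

Total = 270 + 240 + 200 + 110 + 110 + 90 + 90 + 80 + 60 + 60 + 40 = 1350 cm.
Lower bound: ⌈1350/350⌉ = 4 stock rods.
A packing using 4 stock rods:
  stock rod 1: 270 + 80 = 350
  stock rod 2: 240 + 110 = 350
  stock rod 3: 200 + 110 + 40 = 350
  stock rod 4: 90 + 90 + 60 + 60 = 300
This matches the lower bound, so 4 is optimal.

4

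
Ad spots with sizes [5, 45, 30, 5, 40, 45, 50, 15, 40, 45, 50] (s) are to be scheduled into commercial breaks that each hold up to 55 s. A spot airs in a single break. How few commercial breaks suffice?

8

Total = 50 + 50 + 45 + 45 + 45 + 40 + 40 + 30 + 15 + 5 + 5 = 370 s.
Lower bound: ⌈370/55⌉ = 7 commercial breaks.
Also, 8 ad spots each exceed 55/2 s, and no two of those can share a break, so at least 8 commercial breaks are needed.
A packing using 8 commercial breaks:
  break 1: 50 + 5 = 55
  break 2: 50 + 5 = 55
  break 3: 45 = 45
  break 4: 45 = 45
  break 5: 45 = 45
  break 6: 40 + 15 = 55
  break 7: 40 = 40
  break 8: 30 = 30
This matches the lower bound, so 8 is optimal.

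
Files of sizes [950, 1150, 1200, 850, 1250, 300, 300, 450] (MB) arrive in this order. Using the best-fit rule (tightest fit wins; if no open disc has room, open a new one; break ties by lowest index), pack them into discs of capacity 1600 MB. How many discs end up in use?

5

  950 → disc 1 (new)  [load 950/1600]
  1150 → disc 2 (new)  [load 1150/1600]
  1200 → disc 3 (new)  [load 1200/1600]
  850 → disc 4 (new)  [load 850/1600]
  1250 → disc 5 (new)  [load 1250/1600]
  300 → disc 5  [load 1550/1600]
  300 → disc 3  [load 1500/1600]
  450 → disc 2  [load 1600/1600]
5 discs opened.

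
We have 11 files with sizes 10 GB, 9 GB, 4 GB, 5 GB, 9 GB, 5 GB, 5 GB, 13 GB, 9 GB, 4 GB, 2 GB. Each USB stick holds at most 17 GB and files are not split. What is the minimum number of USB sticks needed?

Total = 13 + 10 + 9 + 9 + 9 + 5 + 5 + 5 + 4 + 4 + 2 = 75 GB.
Lower bound: ⌈75/17⌉ = 5 USB sticks.
A packing using 5 USB sticks:
  USB stick 1: 13 + 4 = 17
  USB stick 2: 10 + 5 + 2 = 17
  USB stick 3: 9 + 5 = 14
  USB stick 4: 9 + 5 = 14
  USB stick 5: 9 + 4 = 13
This matches the lower bound, so 5 is optimal.

5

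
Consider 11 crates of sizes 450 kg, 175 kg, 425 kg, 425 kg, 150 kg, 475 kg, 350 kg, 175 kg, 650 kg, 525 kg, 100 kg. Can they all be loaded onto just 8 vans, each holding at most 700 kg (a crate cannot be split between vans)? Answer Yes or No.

A valid assignment using 7 vans:
  van 1: 650 = 650
  van 2: 525 + 175 = 700
  van 3: 475 + 175 = 650
  van 4: 450 + 150 + 100 = 700
  van 5: 425 = 425
  van 6: 425 = 425
  van 7: 350 = 350
That uses only 7 ≤ 8, so 8 vans are enough.

Yes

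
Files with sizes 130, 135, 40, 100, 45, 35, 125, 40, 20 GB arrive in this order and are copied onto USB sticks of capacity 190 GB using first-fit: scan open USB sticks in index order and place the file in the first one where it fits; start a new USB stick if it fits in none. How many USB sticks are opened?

  130 → USB stick 1 (new)  [load 130/190]
  135 → USB stick 2 (new)  [load 135/190]
  40 → USB stick 1  [load 170/190]
  100 → USB stick 3 (new)  [load 100/190]
  45 → USB stick 2  [load 180/190]
  35 → USB stick 3  [load 135/190]
  125 → USB stick 4 (new)  [load 125/190]
  40 → USB stick 3  [load 175/190]
  20 → USB stick 1  [load 190/190]
4 USB sticks opened.

4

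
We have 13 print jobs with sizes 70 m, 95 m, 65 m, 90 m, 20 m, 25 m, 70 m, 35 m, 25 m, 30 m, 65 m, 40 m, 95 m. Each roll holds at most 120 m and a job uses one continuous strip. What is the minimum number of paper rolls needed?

7

Total = 95 + 95 + 90 + 70 + 70 + 65 + 65 + 40 + 35 + 30 + 25 + 25 + 20 = 725 m.
Lower bound: ⌈725/120⌉ = 7 paper rolls.
A packing using 7 paper rolls:
  roll 1: 95 + 25 = 120
  roll 2: 95 + 25 = 120
  roll 3: 90 + 30 = 120
  roll 4: 70 + 40 = 110
  roll 5: 70 + 35 = 105
  roll 6: 65 + 20 = 85
  roll 7: 65 = 65
This matches the lower bound, so 7 is optimal.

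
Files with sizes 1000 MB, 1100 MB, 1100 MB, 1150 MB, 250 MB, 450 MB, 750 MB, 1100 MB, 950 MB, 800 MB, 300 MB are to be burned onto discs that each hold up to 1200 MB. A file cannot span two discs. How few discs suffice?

8

Total = 1150 + 1100 + 1100 + 1100 + 1000 + 950 + 800 + 750 + 450 + 300 + 250 = 8950 MB.
Lower bound: ⌈8950/1200⌉ = 8 discs.
A packing using 8 discs:
  disc 1: 1150 = 1150
  disc 2: 1100 = 1100
  disc 3: 1100 = 1100
  disc 4: 1100 = 1100
  disc 5: 1000 = 1000
  disc 6: 950 + 250 = 1200
  disc 7: 800 + 300 = 1100
  disc 8: 750 + 450 = 1200
This matches the lower bound, so 8 is optimal.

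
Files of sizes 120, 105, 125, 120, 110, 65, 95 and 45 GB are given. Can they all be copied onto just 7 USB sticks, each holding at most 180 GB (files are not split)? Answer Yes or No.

Yes

A valid assignment using 6 USB sticks:
  USB stick 1: 125 + 45 = 170
  USB stick 2: 120 = 120
  USB stick 3: 120 = 120
  USB stick 4: 110 + 65 = 175
  USB stick 5: 105 = 105
  USB stick 6: 95 = 95
That uses only 6 ≤ 7, so 7 USB sticks are enough.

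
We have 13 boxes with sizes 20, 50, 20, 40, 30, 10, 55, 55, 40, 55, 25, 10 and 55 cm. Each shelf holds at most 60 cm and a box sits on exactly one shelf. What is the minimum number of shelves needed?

Total = 55 + 55 + 55 + 55 + 50 + 40 + 40 + 30 + 25 + 20 + 20 + 10 + 10 = 465 cm.
Lower bound: ⌈465/60⌉ = 8 shelves.
A packing using 9 shelves:
  shelf 1: 55 = 55
  shelf 2: 55 = 55
  shelf 3: 55 = 55
  shelf 4: 55 = 55
  shelf 5: 50 + 10 = 60
  shelf 6: 40 + 20 = 60
  shelf 7: 40 + 20 = 60
  shelf 8: 30 + 25 = 55
  shelf 9: 10 = 10
No arrangement into 8 shelves stays within capacity, so 9 is optimal.

9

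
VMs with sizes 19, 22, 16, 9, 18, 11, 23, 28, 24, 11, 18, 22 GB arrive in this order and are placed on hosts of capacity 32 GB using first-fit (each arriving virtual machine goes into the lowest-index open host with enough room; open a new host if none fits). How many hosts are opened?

9

  19 → host 1 (new)  [load 19/32]
  22 → host 2 (new)  [load 22/32]
  16 → host 3 (new)  [load 16/32]
  9 → host 1  [load 28/32]
  18 → host 4 (new)  [load 18/32]
  11 → host 3  [load 27/32]
  23 → host 5 (new)  [load 23/32]
  28 → host 6 (new)  [load 28/32]
  24 → host 7 (new)  [load 24/32]
  11 → host 4  [load 29/32]
  18 → host 8 (new)  [load 18/32]
  22 → host 9 (new)  [load 22/32]
9 hosts opened.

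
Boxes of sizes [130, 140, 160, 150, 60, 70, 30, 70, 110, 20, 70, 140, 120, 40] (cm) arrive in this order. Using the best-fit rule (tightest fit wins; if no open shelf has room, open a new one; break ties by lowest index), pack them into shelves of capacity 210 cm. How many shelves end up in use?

  130 → shelf 1 (new)  [load 130/210]
  140 → shelf 2 (new)  [load 140/210]
  160 → shelf 3 (new)  [load 160/210]
  150 → shelf 4 (new)  [load 150/210]
  60 → shelf 4  [load 210/210]
  70 → shelf 2  [load 210/210]
  30 → shelf 3  [load 190/210]
  70 → shelf 1  [load 200/210]
  110 → shelf 5 (new)  [load 110/210]
  20 → shelf 3  [load 210/210]
  70 → shelf 5  [load 180/210]
  140 → shelf 6 (new)  [load 140/210]
  120 → shelf 7 (new)  [load 120/210]
  40 → shelf 6  [load 180/210]
7 shelves opened.

7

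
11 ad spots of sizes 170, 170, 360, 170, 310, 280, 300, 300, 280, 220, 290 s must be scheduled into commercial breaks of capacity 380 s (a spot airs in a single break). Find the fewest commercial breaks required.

10

Total = 360 + 310 + 300 + 300 + 290 + 280 + 280 + 220 + 170 + 170 + 170 = 2850 s.
Lower bound: ⌈2850/380⌉ = 8 commercial breaks.
A packing using 10 commercial breaks:
  break 1: 360 = 360
  break 2: 310 = 310
  break 3: 300 = 300
  break 4: 300 = 300
  break 5: 290 = 290
  break 6: 280 = 280
  break 7: 280 = 280
  break 8: 220 = 220
  break 9: 170 + 170 = 340
  break 10: 170 = 170
No arrangement into 9 commercial breaks stays within capacity, so 10 is optimal.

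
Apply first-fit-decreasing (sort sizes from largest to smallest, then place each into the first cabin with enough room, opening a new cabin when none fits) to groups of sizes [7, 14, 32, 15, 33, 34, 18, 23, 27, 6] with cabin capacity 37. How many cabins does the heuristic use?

Sorted descending: 34, 33, 32, 27, 23, 18, 15, 14, 7, 6.
  34 → cabin 1 (new)  [load 34/37]
  33 → cabin 2 (new)  [load 33/37]
  32 → cabin 3 (new)  [load 32/37]
  27 → cabin 4 (new)  [load 27/37]
  23 → cabin 5 (new)  [load 23/37]
  18 → cabin 6 (new)  [load 18/37]
  15 → cabin 6  [load 33/37]
  14 → cabin 5  [load 37/37]
  7 → cabin 4  [load 34/37]
  6 → cabin 7 (new)  [load 6/37]
7 cabins opened.

7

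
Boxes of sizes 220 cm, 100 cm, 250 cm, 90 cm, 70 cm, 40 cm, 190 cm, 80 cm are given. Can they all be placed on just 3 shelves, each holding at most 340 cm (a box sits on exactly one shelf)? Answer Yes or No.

No

Total = 1040 cm; ⌈1040/340⌉ = 4.
At least 4 shelves are required, but only 3 are allowed.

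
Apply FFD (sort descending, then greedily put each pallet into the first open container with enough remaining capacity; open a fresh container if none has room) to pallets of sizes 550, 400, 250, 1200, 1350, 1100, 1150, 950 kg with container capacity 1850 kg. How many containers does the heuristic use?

5

Sorted descending: 1350, 1200, 1150, 1100, 950, 550, 400, 250.
  1350 → container 1 (new)  [load 1350/1850]
  1200 → container 2 (new)  [load 1200/1850]
  1150 → container 3 (new)  [load 1150/1850]
  1100 → container 4 (new)  [load 1100/1850]
  950 → container 5 (new)  [load 950/1850]
  550 → container 2  [load 1750/1850]
  400 → container 1  [load 1750/1850]
  250 → container 3  [load 1400/1850]
5 containers opened.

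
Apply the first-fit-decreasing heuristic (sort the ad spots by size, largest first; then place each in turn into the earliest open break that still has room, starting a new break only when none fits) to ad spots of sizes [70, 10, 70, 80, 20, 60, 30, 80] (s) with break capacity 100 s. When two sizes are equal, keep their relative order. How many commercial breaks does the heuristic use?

5

Sorted descending: 80, 80, 70, 70, 60, 30, 20, 10.
  80 → break 1 (new)  [load 80/100]
  80 → break 2 (new)  [load 80/100]
  70 → break 3 (new)  [load 70/100]
  70 → break 4 (new)  [load 70/100]
  60 → break 5 (new)  [load 60/100]
  30 → break 3  [load 100/100]
  20 → break 1  [load 100/100]
  10 → break 2  [load 90/100]
5 commercial breaks opened.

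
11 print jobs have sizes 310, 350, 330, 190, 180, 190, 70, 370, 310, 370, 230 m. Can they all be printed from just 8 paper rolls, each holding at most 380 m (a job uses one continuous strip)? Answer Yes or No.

No

Total = 2900 m; ⌈2900/380⌉ = 8.
The bound of 8 does not rule out 8, but exhaustive search shows no assignment into 8 paper rolls of capacity 380 m exists — the minimum is 9.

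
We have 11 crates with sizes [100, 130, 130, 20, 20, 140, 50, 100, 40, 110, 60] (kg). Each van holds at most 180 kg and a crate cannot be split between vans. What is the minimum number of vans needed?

6

Total = 140 + 130 + 130 + 110 + 100 + 100 + 60 + 50 + 40 + 20 + 20 = 900 kg.
Lower bound: ⌈900/180⌉ = 5 vans.
Also, 6 crates each exceed 90 kg, and no two of those can share a van, so at least 6 vans are needed.
A packing using 6 vans:
  van 1: 140 + 40 = 180
  van 2: 130 + 50 = 180
  van 3: 130 + 20 + 20 = 170
  van 4: 110 + 60 = 170
  van 5: 100 = 100
  van 6: 100 = 100
This matches the lower bound, so 6 is optimal.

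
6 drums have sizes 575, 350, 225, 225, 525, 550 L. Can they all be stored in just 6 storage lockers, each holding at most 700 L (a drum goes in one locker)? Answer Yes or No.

A valid assignment using 5 storage lockers:
  locker 1: 575 = 575
  locker 2: 550 = 550
  locker 3: 525 = 525
  locker 4: 350 + 225 = 575
  locker 5: 225 = 225
That uses only 5 ≤ 6, so 6 storage lockers are enough.

Yes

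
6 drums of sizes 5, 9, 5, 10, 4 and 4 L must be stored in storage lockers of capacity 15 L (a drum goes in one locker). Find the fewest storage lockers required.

3

Total = 10 + 9 + 5 + 5 + 4 + 4 = 37 L.
Lower bound: ⌈37/15⌉ = 3 storage lockers.
A packing using 3 storage lockers:
  locker 1: 10 + 5 = 15
  locker 2: 9 + 5 = 14
  locker 3: 4 + 4 = 8
This matches the lower bound, so 3 is optimal.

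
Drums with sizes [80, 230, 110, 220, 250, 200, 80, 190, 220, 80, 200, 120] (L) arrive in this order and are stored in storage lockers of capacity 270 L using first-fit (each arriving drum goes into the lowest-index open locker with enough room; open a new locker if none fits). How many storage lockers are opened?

9

  80 → locker 1 (new)  [load 80/270]
  230 → locker 2 (new)  [load 230/270]
  110 → locker 1  [load 190/270]
  220 → locker 3 (new)  [load 220/270]
  250 → locker 4 (new)  [load 250/270]
  200 → locker 5 (new)  [load 200/270]
  80 → locker 1  [load 270/270]
  190 → locker 6 (new)  [load 190/270]
  220 → locker 7 (new)  [load 220/270]
  80 → locker 6  [load 270/270]
  200 → locker 8 (new)  [load 200/270]
  120 → locker 9 (new)  [load 120/270]
9 storage lockers opened.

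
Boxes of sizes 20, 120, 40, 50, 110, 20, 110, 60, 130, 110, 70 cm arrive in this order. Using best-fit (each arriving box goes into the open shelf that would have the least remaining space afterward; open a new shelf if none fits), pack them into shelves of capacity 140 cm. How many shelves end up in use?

  20 → shelf 1 (new)  [load 20/140]
  120 → shelf 1  [load 140/140]
  40 → shelf 2 (new)  [load 40/140]
  50 → shelf 2  [load 90/140]
  110 → shelf 3 (new)  [load 110/140]
  20 → shelf 3  [load 130/140]
  110 → shelf 4 (new)  [load 110/140]
  60 → shelf 5 (new)  [load 60/140]
  130 → shelf 6 (new)  [load 130/140]
  110 → shelf 7 (new)  [load 110/140]
  70 → shelf 5  [load 130/140]
7 shelves opened.

7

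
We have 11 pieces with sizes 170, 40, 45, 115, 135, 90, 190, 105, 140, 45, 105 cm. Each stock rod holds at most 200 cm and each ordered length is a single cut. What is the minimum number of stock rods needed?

Total = 190 + 170 + 140 + 135 + 115 + 105 + 105 + 90 + 45 + 45 + 40 = 1180 cm.
Lower bound: ⌈1180/200⌉ = 6 stock rods.
Also, 7 pieces each exceed 100 cm, and no two of those can share a stock rod, so at least 7 stock rods are needed.
A packing using 7 stock rods:
  stock rod 1: 190 = 190
  stock rod 2: 170 = 170
  stock rod 3: 140 + 45 = 185
  stock rod 4: 135 + 45 = 180
  stock rod 5: 115 + 40 = 155
  stock rod 6: 105 + 90 = 195
  stock rod 7: 105 = 105
This matches the lower bound, so 7 is optimal.

7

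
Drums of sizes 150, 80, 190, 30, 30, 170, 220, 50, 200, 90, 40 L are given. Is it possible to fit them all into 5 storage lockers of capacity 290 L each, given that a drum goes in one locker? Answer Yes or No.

Yes

A valid assignment using 5 storage lockers:
  locker 1: 220 + 50 = 270
  locker 2: 200 + 90 = 290
  locker 3: 190 + 80 = 270
  locker 4: 170 + 40 + 30 + 30 = 270
  locker 5: 150 = 150
Every load is within 290 L, so 5 storage lockers suffice.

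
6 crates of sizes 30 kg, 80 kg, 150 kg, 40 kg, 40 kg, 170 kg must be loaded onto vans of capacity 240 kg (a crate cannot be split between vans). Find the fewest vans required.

Total = 170 + 150 + 80 + 40 + 40 + 30 = 510 kg.
Lower bound: ⌈510/240⌉ = 3 vans.
A packing using 3 vans:
  van 1: 170 + 40 + 30 = 240
  van 2: 150 + 80 = 230
  van 3: 40 = 40
This matches the lower bound, so 3 is optimal.

3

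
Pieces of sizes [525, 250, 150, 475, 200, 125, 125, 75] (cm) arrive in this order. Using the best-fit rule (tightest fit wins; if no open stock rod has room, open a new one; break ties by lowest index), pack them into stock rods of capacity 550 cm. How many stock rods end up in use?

  525 → stock rod 1 (new)  [load 525/550]
  250 → stock rod 2 (new)  [load 250/550]
  150 → stock rod 2  [load 400/550]
  475 → stock rod 3 (new)  [load 475/550]
  200 → stock rod 4 (new)  [load 200/550]
  125 → stock rod 2  [load 525/550]
  125 → stock rod 4  [load 325/550]
  75 → stock rod 3  [load 550/550]
4 stock rods opened.

4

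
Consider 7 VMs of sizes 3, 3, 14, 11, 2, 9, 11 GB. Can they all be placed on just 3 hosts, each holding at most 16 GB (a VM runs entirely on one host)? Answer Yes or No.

Total = 53 GB; ⌈53/16⌉ = 4.
At least 4 hosts are required, but only 3 are allowed.

No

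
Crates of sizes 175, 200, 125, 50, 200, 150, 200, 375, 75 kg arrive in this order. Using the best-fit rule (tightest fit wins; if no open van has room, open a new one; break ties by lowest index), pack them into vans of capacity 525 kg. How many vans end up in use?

4

  175 → van 1 (new)  [load 175/525]
  200 → van 1  [load 375/525]
  125 → van 1  [load 500/525]
  50 → van 2 (new)  [load 50/525]
  200 → van 2  [load 250/525]
  150 → van 2  [load 400/525]
  200 → van 3 (new)  [load 200/525]
  375 → van 4 (new)  [load 375/525]
  75 → van 2  [load 475/525]
4 vans opened.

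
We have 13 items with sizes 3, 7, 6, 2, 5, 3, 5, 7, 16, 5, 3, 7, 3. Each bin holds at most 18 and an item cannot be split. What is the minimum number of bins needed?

Total = 16 + 7 + 7 + 7 + 6 + 5 + 5 + 5 + 3 + 3 + 3 + 3 + 2 = 72.
Lower bound: ⌈72/18⌉ = 4 bins.
A packing using 4 bins:
  bin 1: 16 + 2 = 18
  bin 2: 7 + 6 + 5 = 18
  bin 3: 7 + 5 + 3 + 3 = 18
  bin 4: 7 + 5 + 3 + 3 = 18
This matches the lower bound, so 4 is optimal.

4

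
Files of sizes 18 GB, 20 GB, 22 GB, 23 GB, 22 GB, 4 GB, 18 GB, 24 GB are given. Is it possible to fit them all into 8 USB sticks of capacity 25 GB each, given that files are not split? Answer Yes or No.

Yes

A valid assignment using 7 USB sticks:
  USB stick 1: 24 = 24
  USB stick 2: 23 = 23
  USB stick 3: 22 = 22
  USB stick 4: 22 = 22
  USB stick 5: 20 + 4 = 24
  USB stick 6: 18 = 18
  USB stick 7: 18 = 18
That uses only 7 ≤ 8, so 8 USB sticks are enough.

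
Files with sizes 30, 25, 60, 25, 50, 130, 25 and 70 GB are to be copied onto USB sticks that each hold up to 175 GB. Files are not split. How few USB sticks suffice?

3

Total = 130 + 70 + 60 + 50 + 30 + 25 + 25 + 25 = 415 GB.
Lower bound: ⌈415/175⌉ = 3 USB sticks.
A packing using 3 USB sticks:
  USB stick 1: 130 + 30 = 160
  USB stick 2: 70 + 60 + 25 = 155
  USB stick 3: 50 + 25 + 25 = 100
This matches the lower bound, so 3 is optimal.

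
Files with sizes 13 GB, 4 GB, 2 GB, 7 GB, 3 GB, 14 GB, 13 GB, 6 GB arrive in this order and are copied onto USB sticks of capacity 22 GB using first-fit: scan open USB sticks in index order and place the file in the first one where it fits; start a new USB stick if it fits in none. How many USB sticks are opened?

3

  13 → USB stick 1 (new)  [load 13/22]
  4 → USB stick 1  [load 17/22]
  2 → USB stick 1  [load 19/22]
  7 → USB stick 2 (new)  [load 7/22]
  3 → USB stick 1  [load 22/22]
  14 → USB stick 2  [load 21/22]
  13 → USB stick 3 (new)  [load 13/22]
  6 → USB stick 3  [load 19/22]
3 USB sticks opened.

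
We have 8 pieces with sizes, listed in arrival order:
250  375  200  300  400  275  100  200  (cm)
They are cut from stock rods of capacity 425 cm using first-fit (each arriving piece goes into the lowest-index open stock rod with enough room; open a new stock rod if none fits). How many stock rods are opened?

6

  250 → stock rod 1 (new)  [load 250/425]
  375 → stock rod 2 (new)  [load 375/425]
  200 → stock rod 3 (new)  [load 200/425]
  300 → stock rod 4 (new)  [load 300/425]
  400 → stock rod 5 (new)  [load 400/425]
  275 → stock rod 6 (new)  [load 275/425]
  100 → stock rod 1  [load 350/425]
  200 → stock rod 3  [load 400/425]
6 stock rods opened.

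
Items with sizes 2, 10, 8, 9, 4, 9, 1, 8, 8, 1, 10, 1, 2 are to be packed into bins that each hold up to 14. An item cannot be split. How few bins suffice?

Total = 10 + 10 + 9 + 9 + 8 + 8 + 8 + 4 + 2 + 2 + 1 + 1 + 1 = 73.
Lower bound: ⌈73/14⌉ = 6 bins.
Also, 7 items each exceed 7, and no two of those can share a bin, so at least 7 bins are needed.
A packing using 7 bins:
  bin 1: 10 + 4 = 14
  bin 2: 10 + 2 + 2 = 14
  bin 3: 9 + 1 + 1 + 1 = 12
  bin 4: 9 = 9
  bin 5: 8 = 8
  bin 6: 8 = 8
  bin 7: 8 = 8
This matches the lower bound, so 7 is optimal.

7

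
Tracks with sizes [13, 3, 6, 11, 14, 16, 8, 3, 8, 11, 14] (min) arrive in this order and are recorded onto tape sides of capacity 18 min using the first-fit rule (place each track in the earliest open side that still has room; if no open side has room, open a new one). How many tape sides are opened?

7

  13 → side 1 (new)  [load 13/18]
  3 → side 1  [load 16/18]
  6 → side 2 (new)  [load 6/18]
  11 → side 2  [load 17/18]
  14 → side 3 (new)  [load 14/18]
  16 → side 4 (new)  [load 16/18]
  8 → side 5 (new)  [load 8/18]
  3 → side 3  [load 17/18]
  8 → side 5  [load 16/18]
  11 → side 6 (new)  [load 11/18]
  14 → side 7 (new)  [load 14/18]
7 tape sides opened.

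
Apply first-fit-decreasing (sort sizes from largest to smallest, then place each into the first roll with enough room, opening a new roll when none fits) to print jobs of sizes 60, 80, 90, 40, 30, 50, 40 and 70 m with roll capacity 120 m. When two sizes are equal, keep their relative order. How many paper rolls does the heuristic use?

4

Sorted descending: 90, 80, 70, 60, 50, 40, 40, 30.
  90 → roll 1 (new)  [load 90/120]
  80 → roll 2 (new)  [load 80/120]
  70 → roll 3 (new)  [load 70/120]
  60 → roll 4 (new)  [load 60/120]
  50 → roll 3  [load 120/120]
  40 → roll 2  [load 120/120]
  40 → roll 4  [load 100/120]
  30 → roll 1  [load 120/120]
4 paper rolls opened.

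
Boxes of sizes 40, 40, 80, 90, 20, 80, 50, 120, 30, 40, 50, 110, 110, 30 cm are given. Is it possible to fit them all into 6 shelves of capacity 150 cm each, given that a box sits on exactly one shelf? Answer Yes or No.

A valid assignment using 6 shelves:
  shelf 1: 120 + 30 = 150
  shelf 2: 110 + 40 = 150
  shelf 3: 110 + 40 = 150
  shelf 4: 90 + 50 = 140
  shelf 5: 80 + 50 + 20 = 150
  shelf 6: 80 + 40 + 30 = 150
Every load is within 150 cm, so 6 shelves suffice.

Yes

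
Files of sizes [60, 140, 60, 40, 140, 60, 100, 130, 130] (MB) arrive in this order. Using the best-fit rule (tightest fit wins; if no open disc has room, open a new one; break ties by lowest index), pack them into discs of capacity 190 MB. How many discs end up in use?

6

  60 → disc 1 (new)  [load 60/190]
  140 → disc 2 (new)  [load 140/190]
  60 → disc 1  [load 120/190]
  40 → disc 2  [load 180/190]
  140 → disc 3 (new)  [load 140/190]
  60 → disc 1  [load 180/190]
  100 → disc 4 (new)  [load 100/190]
  130 → disc 5 (new)  [load 130/190]
  130 → disc 6 (new)  [load 130/190]
6 discs opened.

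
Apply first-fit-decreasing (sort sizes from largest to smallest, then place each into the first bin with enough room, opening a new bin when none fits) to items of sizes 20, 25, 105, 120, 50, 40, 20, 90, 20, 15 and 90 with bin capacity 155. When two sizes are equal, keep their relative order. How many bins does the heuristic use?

4

Sorted descending: 120, 105, 90, 90, 50, 40, 25, 20, 20, 20, 15.
  120 → bin 1 (new)  [load 120/155]
  105 → bin 2 (new)  [load 105/155]
  90 → bin 3 (new)  [load 90/155]
  90 → bin 4 (new)  [load 90/155]
  50 → bin 2  [load 155/155]
  40 → bin 3  [load 130/155]
  25 → bin 1  [load 145/155]
  20 → bin 3  [load 150/155]
  20 → bin 4  [load 110/155]
  20 → bin 4  [load 130/155]
  15 → bin 4  [load 145/155]
4 bins opened.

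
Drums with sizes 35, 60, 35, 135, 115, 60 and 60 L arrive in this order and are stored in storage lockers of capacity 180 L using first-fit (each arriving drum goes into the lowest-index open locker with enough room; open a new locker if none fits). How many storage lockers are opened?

  35 → locker 1 (new)  [load 35/180]
  60 → locker 1  [load 95/180]
  35 → locker 1  [load 130/180]
  135 → locker 2 (new)  [load 135/180]
  115 → locker 3 (new)  [load 115/180]
  60 → locker 3  [load 175/180]
  60 → locker 4 (new)  [load 60/180]
4 storage lockers opened.

4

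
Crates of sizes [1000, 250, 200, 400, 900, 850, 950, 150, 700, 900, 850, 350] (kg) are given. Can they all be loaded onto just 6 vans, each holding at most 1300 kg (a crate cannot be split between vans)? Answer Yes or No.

No

Total = 7500 kg; ⌈7500/1300⌉ = 6.
7 crates each exceed half the capacity and cannot share a van, forcing at least 7 vans.
At least 7 vans are required, but only 6 are allowed.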